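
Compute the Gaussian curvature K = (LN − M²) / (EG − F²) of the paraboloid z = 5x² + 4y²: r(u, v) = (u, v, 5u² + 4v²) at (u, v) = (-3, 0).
K = 80/811801

Coefficients of the first fundamental form: E = 100*u^2 + 1, F = 80*u*v, G = 64*v^2 + 1.
Coefficients of the second fundamental form: L = 10/sqrt(100*u^2 + 64*v^2 + 1), M = 0, N = 8/sqrt(100*u^2 + 64*v^2 + 1).
Assemble K = (LN − M²)/(EG − F²) = 80/(10000*u^4 + 12800*u^2*v^2 + 200*u^2 + 4096*v^4 + 128*v^2 + 1). At (u, v) = (-3, 0): K = 80/811801.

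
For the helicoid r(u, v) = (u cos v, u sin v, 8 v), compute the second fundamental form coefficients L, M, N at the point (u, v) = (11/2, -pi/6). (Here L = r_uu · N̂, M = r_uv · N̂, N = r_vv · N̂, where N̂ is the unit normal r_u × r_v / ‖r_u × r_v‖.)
L = 0;  M = -16*sqrt(377)/377;  N = 0

Compute the unit normal N̂(u, v) = (8*sin(v)/sqrt(u^2 + 64), -8*cos(v)/sqrt(u^2 + 64), u/sqrt(u^2 + 64)), and the second partials r_uu, r_uv, r_vv. Take dot products:
  L(u, v) = r_uu · N̂ = 0,
  M(u, v) = r_uv · N̂ = -8/sqrt(u^2 + 64),
  N(u, v) = r_vv · N̂ = 0.
Evaluating at (u, v) = (11/2, -pi/6):
  L = 0, M = -16*sqrt(377)/377, N = 0.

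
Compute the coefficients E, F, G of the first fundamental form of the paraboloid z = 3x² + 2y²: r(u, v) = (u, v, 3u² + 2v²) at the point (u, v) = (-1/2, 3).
E = 10;  F = -36;  G = 145

Partials: r_u = (1, 0, 6*u), r_v = (0, 1, 4*v). As functions of (u, v):
  E = r_u · r_u = 36*u^2 + 1,
  F = r_u · r_v = 24*u*v,
  G = r_v · r_v = 16*v^2 + 1.
Evaluating at (u, v) = (-1/2, 3): E = 10, F = -36, G = 145.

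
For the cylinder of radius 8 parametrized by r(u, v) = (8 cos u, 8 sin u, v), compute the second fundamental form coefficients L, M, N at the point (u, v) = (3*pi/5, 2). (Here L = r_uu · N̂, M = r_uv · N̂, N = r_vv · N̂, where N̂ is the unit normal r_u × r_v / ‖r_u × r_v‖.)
L = -8;  M = 0;  N = 0

Compute the unit normal N̂(u, v) = (cos(u), sin(u), 0), and the second partials r_uu, r_uv, r_vv. Take dot products:
  L(u, v) = r_uu · N̂ = -8,
  M(u, v) = r_uv · N̂ = 0,
  N(u, v) = r_vv · N̂ = 0.
Evaluating at (u, v) = (3*pi/5, 2):
  L = -8, M = 0, N = 0.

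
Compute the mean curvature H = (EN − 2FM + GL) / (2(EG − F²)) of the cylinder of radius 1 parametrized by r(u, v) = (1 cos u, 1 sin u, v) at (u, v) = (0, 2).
H = -1/2

With E = 1, F = 0, G = 1, L = -1, M = 0, N = 0, assemble
  H = (EN − 2FM + GL) / (2(EG − F²)) = -1/2.
At (u, v) = (0, 2): H = -1/2.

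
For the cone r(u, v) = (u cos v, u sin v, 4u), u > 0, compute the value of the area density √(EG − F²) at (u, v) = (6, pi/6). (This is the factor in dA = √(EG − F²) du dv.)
√(EG − F²)|_{(6, pi/6)} = 6*sqrt(17)

E = 17, F = 0, G = u^2, so EG − F² = 17*u^2. Taking the positive square root: √(EG − F²) = sqrt(17)*Abs(u). At (u, v) = (6, pi/6): 6*sqrt(17).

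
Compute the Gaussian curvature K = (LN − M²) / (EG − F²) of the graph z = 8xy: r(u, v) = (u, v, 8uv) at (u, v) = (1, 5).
K = -64/2772225

Coefficients of the first fundamental form: E = 64*v^2 + 1, F = 64*u*v, G = 64*u^2 + 1.
Coefficients of the second fundamental form: L = 0, M = 8/sqrt(64*u^2 + 64*v^2 + 1), N = 0.
Assemble K = (LN − M²)/(EG − F²) = -64/(4096*u^4 + 8192*u^2*v^2 + 128*u^2 + 4096*v^4 + 128*v^2 + 1). At (u, v) = (1, 5): K = -64/2772225.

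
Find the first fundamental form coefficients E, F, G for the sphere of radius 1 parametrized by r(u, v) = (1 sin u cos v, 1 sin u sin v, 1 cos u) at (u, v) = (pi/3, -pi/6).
E = 1;  F = 0;  G = 3/4

Partials: r_u = (cos(u)*cos(v), sin(v)*cos(u), -sin(u)), r_v = (-sin(u)*sin(v), sin(u)*cos(v), 0). As functions of (u, v):
  E = r_u · r_u = 1,
  F = r_u · r_v = 0,
  G = r_v · r_v = sin(u)^2.
Evaluating at (u, v) = (pi/3, -pi/6): E = 1, F = 0, G = 3/4.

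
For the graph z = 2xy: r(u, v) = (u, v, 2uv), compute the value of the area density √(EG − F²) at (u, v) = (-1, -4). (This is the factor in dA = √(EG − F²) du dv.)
√(EG − F²)|_{(-1, -4)} = sqrt(69)

E = 4*v^2 + 1, F = 4*u*v, G = 4*u^2 + 1, so EG − F² = 4*u^2 + 4*v^2 + 1. Taking the positive square root: √(EG − F²) = sqrt(4*u^2 + 4*v^2 + 1). At (u, v) = (-1, -4): sqrt(69).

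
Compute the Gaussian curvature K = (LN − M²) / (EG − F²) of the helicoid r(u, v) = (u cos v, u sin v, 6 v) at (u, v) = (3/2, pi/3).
K = -64/2601

Coefficients of the first fundamental form: E = 1, F = 0, G = u^2 + 36.
Coefficients of the second fundamental form: L = 0, M = -6/sqrt(u^2 + 36), N = 0.
Assemble K = (LN − M²)/(EG − F²) = -36/(u^2 + 36)^2. At (u, v) = (3/2, pi/3): K = -64/2601.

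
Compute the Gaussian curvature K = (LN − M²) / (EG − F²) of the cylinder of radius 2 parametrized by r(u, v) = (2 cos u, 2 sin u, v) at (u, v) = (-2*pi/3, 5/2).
K = 0

Coefficients of the first fundamental form: E = 4, F = 0, G = 1.
Coefficients of the second fundamental form: L = -2, M = 0, N = 0.
Assemble K = (LN − M²)/(EG − F²) = 0. At (u, v) = (-2*pi/3, 5/2): K = 0.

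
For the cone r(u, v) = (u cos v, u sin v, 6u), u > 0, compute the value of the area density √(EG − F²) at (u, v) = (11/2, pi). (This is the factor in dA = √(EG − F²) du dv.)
√(EG − F²)|_{(11/2, pi)} = 11*sqrt(37)/2

E = 37, F = 0, G = u^2, so EG − F² = 37*u^2. Taking the positive square root: √(EG − F²) = sqrt(37)*Abs(u). At (u, v) = (11/2, pi): 11*sqrt(37)/2.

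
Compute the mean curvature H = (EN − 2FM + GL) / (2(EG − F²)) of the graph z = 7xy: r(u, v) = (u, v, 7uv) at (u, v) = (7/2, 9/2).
H = -21609*sqrt(6374)/20313938

With E = 49*v^2 + 1, F = 49*u*v, G = 49*u^2 + 1, L = 0, M = 7/sqrt(49*u^2 + 49*v^2 + 1), N = 0, assemble
  H = (EN − 2FM + GL) / (2(EG − F²)) = -343*u*v/(49*u^2 + 49*v^2 + 1)^(3/2).
At (u, v) = (7/2, 9/2): H = -21609*sqrt(6374)/20313938.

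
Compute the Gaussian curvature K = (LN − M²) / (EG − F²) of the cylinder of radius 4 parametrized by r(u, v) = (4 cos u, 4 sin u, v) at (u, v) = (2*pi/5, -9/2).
K = 0

Coefficients of the first fundamental form: E = 16, F = 0, G = 1.
Coefficients of the second fundamental form: L = -4, M = 0, N = 0.
Assemble K = (LN − M²)/(EG − F²) = 0. At (u, v) = (2*pi/5, -9/2): K = 0.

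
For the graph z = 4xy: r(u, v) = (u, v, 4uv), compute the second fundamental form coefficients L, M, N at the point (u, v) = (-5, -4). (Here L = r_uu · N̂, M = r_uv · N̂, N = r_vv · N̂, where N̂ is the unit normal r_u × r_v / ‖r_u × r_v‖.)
L = 0;  M = 4*sqrt(73)/219;  N = 0

Compute the unit normal N̂(u, v) = (-4*v/sqrt(16*u^2 + 16*v^2 + 1), -4*u/sqrt(16*u^2 + 16*v^2 + 1), 1/sqrt(16*u^2 + 16*v^2 + 1)), and the second partials r_uu, r_uv, r_vv. Take dot products:
  L(u, v) = r_uu · N̂ = 0,
  M(u, v) = r_uv · N̂ = 4/sqrt(16*u^2 + 16*v^2 + 1),
  N(u, v) = r_vv · N̂ = 0.
Evaluating at (u, v) = (-5, -4):
  L = 0, M = 4*sqrt(73)/219, N = 0.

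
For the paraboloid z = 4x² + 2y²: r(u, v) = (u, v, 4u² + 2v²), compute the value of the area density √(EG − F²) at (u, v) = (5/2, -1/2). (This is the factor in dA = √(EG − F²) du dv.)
√(EG − F²)|_{(5/2, -1/2)} = 9*sqrt(5)

E = 64*u^2 + 1, F = 32*u*v, G = 16*v^2 + 1, so EG − F² = 64*u^2 + 16*v^2 + 1. Taking the positive square root: √(EG − F²) = sqrt(64*u^2 + 16*v^2 + 1). At (u, v) = (5/2, -1/2): 9*sqrt(5).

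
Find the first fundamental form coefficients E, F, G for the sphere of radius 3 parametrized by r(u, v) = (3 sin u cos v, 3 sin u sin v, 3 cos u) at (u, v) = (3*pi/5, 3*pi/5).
E = 9;  F = 0;  G = 9*sqrt(5)/8 + 45/8

Partials: r_u = (3*cos(u)*cos(v), 3*sin(v)*cos(u), -3*sin(u)), r_v = (-3*sin(u)*sin(v), 3*sin(u)*cos(v), 0). As functions of (u, v):
  E = r_u · r_u = 9,
  F = r_u · r_v = 0,
  G = r_v · r_v = 9*sin(u)^2.
Evaluating at (u, v) = (3*pi/5, 3*pi/5): E = 9, F = 0, G = 9*sqrt(5)/8 + 45/8.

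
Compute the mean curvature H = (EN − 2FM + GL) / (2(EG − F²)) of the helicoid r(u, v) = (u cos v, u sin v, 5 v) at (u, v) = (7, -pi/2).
H = 0

With E = 1, F = 0, G = u^2 + 25, L = 0, M = -5/sqrt(u^2 + 25), N = 0, assemble
  H = (EN − 2FM + GL) / (2(EG − F²)) = 0.
At (u, v) = (7, -pi/2): H = 0.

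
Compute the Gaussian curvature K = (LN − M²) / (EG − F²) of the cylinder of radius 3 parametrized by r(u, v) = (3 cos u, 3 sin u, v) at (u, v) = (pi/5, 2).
K = 0

Coefficients of the first fundamental form: E = 9, F = 0, G = 1.
Coefficients of the second fundamental form: L = -3, M = 0, N = 0.
Assemble K = (LN − M²)/(EG − F²) = 0. At (u, v) = (pi/5, 2): K = 0.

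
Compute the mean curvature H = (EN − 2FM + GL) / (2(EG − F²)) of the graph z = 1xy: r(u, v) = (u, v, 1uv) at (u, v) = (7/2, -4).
H = 112*sqrt(13)/4563

With E = v^2 + 1, F = u*v, G = u^2 + 1, L = 0, M = 1/sqrt(u^2 + v^2 + 1), N = 0, assemble
  H = (EN − 2FM + GL) / (2(EG − F²)) = -u*v/(u^2 + v^2 + 1)^(3/2).
At (u, v) = (7/2, -4): H = 112*sqrt(13)/4563.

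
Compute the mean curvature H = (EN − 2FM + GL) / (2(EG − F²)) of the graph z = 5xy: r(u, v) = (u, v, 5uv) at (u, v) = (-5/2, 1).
H = 2500/19683

With E = 25*v^2 + 1, F = 25*u*v, G = 25*u^2 + 1, L = 0, M = 5/sqrt(25*u^2 + 25*v^2 + 1), N = 0, assemble
  H = (EN − 2FM + GL) / (2(EG − F²)) = -125*u*v/(25*u^2 + 25*v^2 + 1)^(3/2).
At (u, v) = (-5/2, 1): H = 2500/19683.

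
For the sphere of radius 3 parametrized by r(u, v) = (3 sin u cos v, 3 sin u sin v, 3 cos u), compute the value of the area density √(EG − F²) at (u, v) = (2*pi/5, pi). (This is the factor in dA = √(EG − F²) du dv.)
√(EG − F²)|_{(2*pi/5, pi)} = 9*sqrt(2*sqrt(5) + 10)/4

E = 9, F = 0, G = 9*sin(u)^2, so EG − F² = 81*sin(u)^2. Taking the positive square root: √(EG − F²) = 9*Abs(sin(u)). At (u, v) = (2*pi/5, pi): 9*sqrt(2*sqrt(5) + 10)/4.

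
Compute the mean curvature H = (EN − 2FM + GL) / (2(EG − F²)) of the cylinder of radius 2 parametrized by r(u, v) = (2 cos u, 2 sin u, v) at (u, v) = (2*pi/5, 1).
H = -1/4

With E = 4, F = 0, G = 1, L = -2, M = 0, N = 0, assemble
  H = (EN − 2FM + GL) / (2(EG − F²)) = -1/4.
At (u, v) = (2*pi/5, 1): H = -1/4.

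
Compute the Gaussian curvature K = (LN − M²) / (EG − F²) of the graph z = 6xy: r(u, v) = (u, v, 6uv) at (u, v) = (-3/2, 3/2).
K = -36/26569

Coefficients of the first fundamental form: E = 36*v^2 + 1, F = 36*u*v, G = 36*u^2 + 1.
Coefficients of the second fundamental form: L = 0, M = 6/sqrt(36*u^2 + 36*v^2 + 1), N = 0.
Assemble K = (LN − M²)/(EG − F²) = -36/(1296*u^4 + 2592*u^2*v^2 + 72*u^2 + 1296*v^4 + 72*v^2 + 1). At (u, v) = (-3/2, 3/2): K = -36/26569.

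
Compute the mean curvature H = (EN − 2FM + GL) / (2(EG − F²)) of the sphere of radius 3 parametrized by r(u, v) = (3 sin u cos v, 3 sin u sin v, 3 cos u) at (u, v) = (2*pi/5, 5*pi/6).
H = -1/3

With E = 9, F = 0, G = 9*sin(u)^2, L = -3*sin(u)/Abs(sin(u)), M = 0, N = -3*sin(u)^3/Abs(sin(u)), assemble
  H = (EN − 2FM + GL) / (2(EG − F²)) = -sin(u)/(3*Abs(sin(u))).
At (u, v) = (2*pi/5, 5*pi/6): H = -1/3.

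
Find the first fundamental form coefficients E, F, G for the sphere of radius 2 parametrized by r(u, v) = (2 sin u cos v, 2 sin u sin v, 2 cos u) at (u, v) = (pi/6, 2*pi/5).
E = 4;  F = 0;  G = 1

Partials: r_u = (2*cos(u)*cos(v), 2*sin(v)*cos(u), -2*sin(u)), r_v = (-2*sin(u)*sin(v), 2*sin(u)*cos(v), 0). As functions of (u, v):
  E = r_u · r_u = 4,
  F = r_u · r_v = 0,
  G = r_v · r_v = 4*sin(u)^2.
Evaluating at (u, v) = (pi/6, 2*pi/5): E = 4, F = 0, G = 1.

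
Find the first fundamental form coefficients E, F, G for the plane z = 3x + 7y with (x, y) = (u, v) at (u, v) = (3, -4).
E = 10;  F = 21;  G = 50

Partials: r_u = (1, 0, 3), r_v = (0, 1, 7). As functions of (u, v):
  E = r_u · r_u = 10,
  F = r_u · r_v = 21,
  G = r_v · r_v = 50.
Evaluating at (u, v) = (3, -4): E = 10, F = 21, G = 50.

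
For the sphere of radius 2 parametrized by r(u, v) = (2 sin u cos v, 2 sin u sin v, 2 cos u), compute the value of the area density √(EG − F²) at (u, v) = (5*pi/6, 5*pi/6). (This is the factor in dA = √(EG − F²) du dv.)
√(EG − F²)|_{(5*pi/6, 5*pi/6)} = 2

E = 4, F = 0, G = 4*sin(u)^2, so EG − F² = 16*sin(u)^2. Taking the positive square root: √(EG − F²) = 4*Abs(sin(u)). At (u, v) = (5*pi/6, 5*pi/6): 2.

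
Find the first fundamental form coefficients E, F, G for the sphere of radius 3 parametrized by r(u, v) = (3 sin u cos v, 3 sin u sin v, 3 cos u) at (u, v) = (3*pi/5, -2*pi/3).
E = 9;  F = 0;  G = 9*sqrt(5)/8 + 45/8

Partials: r_u = (3*cos(u)*cos(v), 3*sin(v)*cos(u), -3*sin(u)), r_v = (-3*sin(u)*sin(v), 3*sin(u)*cos(v), 0). As functions of (u, v):
  E = r_u · r_u = 9,
  F = r_u · r_v = 0,
  G = r_v · r_v = 9*sin(u)^2.
Evaluating at (u, v) = (3*pi/5, -2*pi/3): E = 9, F = 0, G = 9*sqrt(5)/8 + 45/8.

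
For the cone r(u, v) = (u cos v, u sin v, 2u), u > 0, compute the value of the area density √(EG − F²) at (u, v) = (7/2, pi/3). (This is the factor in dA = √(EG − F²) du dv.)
√(EG − F²)|_{(7/2, pi/3)} = 7*sqrt(5)/2

E = 5, F = 0, G = u^2, so EG − F² = 5*u^2. Taking the positive square root: √(EG − F²) = sqrt(5)*Abs(u). At (u, v) = (7/2, pi/3): 7*sqrt(5)/2.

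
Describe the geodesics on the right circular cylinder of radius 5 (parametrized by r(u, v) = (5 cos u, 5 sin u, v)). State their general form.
The cylinder is flat (K = 0) and locally isometric to the plane via the development (u, v) ↦ (5 u, v). Geodesics are the pre-images of straight lines: circles (v constant), vertical lines (u constant), and helices (v = c · u + d) for constants c, d.

A right cylinder has E = 5², F = 0, G = 1, so EG − F² = 5², and L = −5, M = N = 0, giving K = (LN − M²)/(EG − F²) = 0 everywhere. A flat surface is locally isometric to the Euclidean plane via the map (u, v) ↦ (5 u, v). Straight lines in the (x̃, ỹ) plane pull back to: (a) horizontal circles (v = const), (b) vertical generators (u = const), and (c) helices (5 u tan θ = v, i.e. v = c · u + d).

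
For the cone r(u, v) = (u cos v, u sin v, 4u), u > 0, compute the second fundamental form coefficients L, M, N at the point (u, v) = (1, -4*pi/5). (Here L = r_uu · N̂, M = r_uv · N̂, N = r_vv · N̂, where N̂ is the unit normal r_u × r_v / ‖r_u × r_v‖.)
L = 0;  M = 0;  N = 4*sqrt(17)/17

Compute the unit normal N̂(u, v) = (-4*sqrt(17)*u*cos(v)/(17*Abs(u)), -4*sqrt(17)*u*sin(v)/(17*Abs(u)), sqrt(17)*u/(17*Abs(u))), and the second partials r_uu, r_uv, r_vv. Take dot products:
  L(u, v) = r_uu · N̂ = 0,
  M(u, v) = r_uv · N̂ = 0,
  N(u, v) = r_vv · N̂ = 4*sqrt(17)*u^2/(17*Abs(u)).
Evaluating at (u, v) = (1, -4*pi/5):
  L = 0, M = 0, N = 4*sqrt(17)/17.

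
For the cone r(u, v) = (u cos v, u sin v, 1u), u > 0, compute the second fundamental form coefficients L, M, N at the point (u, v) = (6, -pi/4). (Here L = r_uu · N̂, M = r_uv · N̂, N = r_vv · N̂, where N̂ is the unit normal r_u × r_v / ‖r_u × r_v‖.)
L = 0;  M = 0;  N = 3*sqrt(2)

Compute the unit normal N̂(u, v) = (-sqrt(2)*u*cos(v)/(2*Abs(u)), -sqrt(2)*u*sin(v)/(2*Abs(u)), sqrt(2)*u/(2*Abs(u))), and the second partials r_uu, r_uv, r_vv. Take dot products:
  L(u, v) = r_uu · N̂ = 0,
  M(u, v) = r_uv · N̂ = 0,
  N(u, v) = r_vv · N̂ = sqrt(2)*u^2/(2*Abs(u)).
Evaluating at (u, v) = (6, -pi/4):
  L = 0, M = 0, N = 3*sqrt(2).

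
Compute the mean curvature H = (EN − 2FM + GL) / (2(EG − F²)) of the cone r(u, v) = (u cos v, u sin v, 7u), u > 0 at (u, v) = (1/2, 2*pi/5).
H = 7*sqrt(2)/10

With E = 50, F = 0, G = u^2, L = 0, M = 0, N = 7*sqrt(2)*u^2/(10*Abs(u)), assemble
  H = (EN − 2FM + GL) / (2(EG − F²)) = 7*sqrt(2)/(20*Abs(u)).
At (u, v) = (1/2, 2*pi/5): H = 7*sqrt(2)/10.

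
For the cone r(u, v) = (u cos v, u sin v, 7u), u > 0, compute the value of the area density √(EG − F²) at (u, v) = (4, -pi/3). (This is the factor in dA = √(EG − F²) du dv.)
√(EG − F²)|_{(4, -pi/3)} = 20*sqrt(2)

E = 50, F = 0, G = u^2, so EG − F² = 50*u^2. Taking the positive square root: √(EG − F²) = 5*sqrt(2)*Abs(u). At (u, v) = (4, -pi/3): 20*sqrt(2).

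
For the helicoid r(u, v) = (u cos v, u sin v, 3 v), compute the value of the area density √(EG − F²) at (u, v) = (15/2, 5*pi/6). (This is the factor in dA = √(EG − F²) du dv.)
√(EG − F²)|_{(15/2, 5*pi/6)} = 3*sqrt(29)/2

E = 1, F = 0, G = u^2 + 9, so EG − F² = u^2 + 9. Taking the positive square root: √(EG − F²) = sqrt(u^2 + 9). At (u, v) = (15/2, 5*pi/6): 3*sqrt(29)/2.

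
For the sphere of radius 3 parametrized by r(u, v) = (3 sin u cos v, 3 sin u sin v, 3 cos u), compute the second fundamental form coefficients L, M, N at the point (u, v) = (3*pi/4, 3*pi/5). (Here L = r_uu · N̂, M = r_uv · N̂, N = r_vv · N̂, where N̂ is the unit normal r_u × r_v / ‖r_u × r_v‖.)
L = -3;  M = 0;  N = -3/2

Compute the unit normal N̂(u, v) = (sin(u)^2*cos(v)/Abs(sin(u)), sin(u)^2*sin(v)/Abs(sin(u)), sin(2*u)/(2*Abs(sin(u)))), and the second partials r_uu, r_uv, r_vv. Take dot products:
  L(u, v) = r_uu · N̂ = -3*sin(u)/Abs(sin(u)),
  M(u, v) = r_uv · N̂ = 0,
  N(u, v) = r_vv · N̂ = -3*sin(u)^3/Abs(sin(u)).
Evaluating at (u, v) = (3*pi/4, 3*pi/5):
  L = -3, M = 0, N = -3/2.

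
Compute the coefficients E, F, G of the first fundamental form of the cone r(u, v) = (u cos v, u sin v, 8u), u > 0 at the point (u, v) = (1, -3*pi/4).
E = 65;  F = 0;  G = 1

Partials: r_u = (cos(v), sin(v), 8), r_v = (-u*sin(v), u*cos(v), 0). As functions of (u, v):
  E = r_u · r_u = 65,
  F = r_u · r_v = 0,
  G = r_v · r_v = u^2.
Evaluating at (u, v) = (1, -3*pi/4): E = 65, F = 0, G = 1.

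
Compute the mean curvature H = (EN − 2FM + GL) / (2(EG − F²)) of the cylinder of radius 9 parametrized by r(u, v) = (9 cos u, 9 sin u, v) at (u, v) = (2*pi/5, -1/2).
H = -1/18

With E = 81, F = 0, G = 1, L = -9, M = 0, N = 0, assemble
  H = (EN − 2FM + GL) / (2(EG − F²)) = -1/18.
At (u, v) = (2*pi/5, -1/2): H = -1/18.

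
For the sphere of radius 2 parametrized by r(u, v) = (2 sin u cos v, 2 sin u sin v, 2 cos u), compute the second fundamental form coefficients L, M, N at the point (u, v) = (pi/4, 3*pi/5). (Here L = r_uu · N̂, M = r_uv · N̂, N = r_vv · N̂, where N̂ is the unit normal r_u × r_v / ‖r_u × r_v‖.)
L = -2;  M = 0;  N = -1

Compute the unit normal N̂(u, v) = (sin(u)^2*cos(v)/Abs(sin(u)), sin(u)^2*sin(v)/Abs(sin(u)), sin(2*u)/(2*Abs(sin(u)))), and the second partials r_uu, r_uv, r_vv. Take dot products:
  L(u, v) = r_uu · N̂ = -2*sin(u)/Abs(sin(u)),
  M(u, v) = r_uv · N̂ = 0,
  N(u, v) = r_vv · N̂ = -2*sin(u)^3/Abs(sin(u)).
Evaluating at (u, v) = (pi/4, 3*pi/5):
  L = -2, M = 0, N = -1.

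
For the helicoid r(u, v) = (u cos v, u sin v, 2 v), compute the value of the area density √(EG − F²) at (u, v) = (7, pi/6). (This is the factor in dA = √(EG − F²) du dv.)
√(EG − F²)|_{(7, pi/6)} = sqrt(53)

E = 1, F = 0, G = u^2 + 4, so EG − F² = u^2 + 4. Taking the positive square root: √(EG − F²) = sqrt(u^2 + 4). At (u, v) = (7, pi/6): sqrt(53).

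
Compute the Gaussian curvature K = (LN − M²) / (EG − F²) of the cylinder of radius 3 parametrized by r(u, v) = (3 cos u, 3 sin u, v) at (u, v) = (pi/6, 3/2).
K = 0

Coefficients of the first fundamental form: E = 9, F = 0, G = 1.
Coefficients of the second fundamental form: L = -3, M = 0, N = 0.
Assemble K = (LN − M²)/(EG − F²) = 0. At (u, v) = (pi/6, 3/2): K = 0.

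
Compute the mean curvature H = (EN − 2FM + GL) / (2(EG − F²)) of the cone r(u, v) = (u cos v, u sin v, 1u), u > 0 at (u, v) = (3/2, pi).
H = sqrt(2)/6

With E = 2, F = 0, G = u^2, L = 0, M = 0, N = sqrt(2)*u^2/(2*Abs(u)), assemble
  H = (EN − 2FM + GL) / (2(EG − F²)) = sqrt(2)/(4*Abs(u)).
At (u, v) = (3/2, pi): H = sqrt(2)/6.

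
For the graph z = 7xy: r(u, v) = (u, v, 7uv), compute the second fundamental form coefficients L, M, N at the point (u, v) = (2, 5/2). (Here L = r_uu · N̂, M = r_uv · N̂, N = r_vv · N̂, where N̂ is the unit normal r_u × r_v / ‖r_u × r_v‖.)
L = 0;  M = 14*sqrt(2013)/2013;  N = 0

Compute the unit normal N̂(u, v) = (-7*v/sqrt(49*u^2 + 49*v^2 + 1), -7*u/sqrt(49*u^2 + 49*v^2 + 1), 1/sqrt(49*u^2 + 49*v^2 + 1)), and the second partials r_uu, r_uv, r_vv. Take dot products:
  L(u, v) = r_uu · N̂ = 0,
  M(u, v) = r_uv · N̂ = 7/sqrt(49*u^2 + 49*v^2 + 1),
  N(u, v) = r_vv · N̂ = 0.
Evaluating at (u, v) = (2, 5/2):
  L = 0, M = 14*sqrt(2013)/2013, N = 0.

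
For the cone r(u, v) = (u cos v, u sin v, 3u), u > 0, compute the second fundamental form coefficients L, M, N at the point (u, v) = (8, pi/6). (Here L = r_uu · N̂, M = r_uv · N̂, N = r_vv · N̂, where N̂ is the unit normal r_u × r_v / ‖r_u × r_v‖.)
L = 0;  M = 0;  N = 12*sqrt(10)/5

Compute the unit normal N̂(u, v) = (-3*sqrt(10)*u*cos(v)/(10*Abs(u)), -3*sqrt(10)*u*sin(v)/(10*Abs(u)), sqrt(10)*u/(10*Abs(u))), and the second partials r_uu, r_uv, r_vv. Take dot products:
  L(u, v) = r_uu · N̂ = 0,
  M(u, v) = r_uv · N̂ = 0,
  N(u, v) = r_vv · N̂ = 3*sqrt(10)*u^2/(10*Abs(u)).
Evaluating at (u, v) = (8, pi/6):
  L = 0, M = 0, N = 12*sqrt(10)/5.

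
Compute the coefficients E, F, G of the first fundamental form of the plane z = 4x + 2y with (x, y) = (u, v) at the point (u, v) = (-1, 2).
E = 17;  F = 8;  G = 5

Partials: r_u = (1, 0, 4), r_v = (0, 1, 2). As functions of (u, v):
  E = r_u · r_u = 17,
  F = r_u · r_v = 8,
  G = r_v · r_v = 5.
Evaluating at (u, v) = (-1, 2): E = 17, F = 8, G = 5.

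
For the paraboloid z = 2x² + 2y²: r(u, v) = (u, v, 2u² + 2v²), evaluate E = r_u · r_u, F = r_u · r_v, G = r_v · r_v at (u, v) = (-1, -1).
E = 17;  F = 16;  G = 17

Partials: r_u = (1, 0, 4*u), r_v = (0, 1, 4*v). As functions of (u, v):
  E = r_u · r_u = 16*u^2 + 1,
  F = r_u · r_v = 16*u*v,
  G = r_v · r_v = 16*v^2 + 1.
Evaluating at (u, v) = (-1, -1): E = 17, F = 16, G = 17.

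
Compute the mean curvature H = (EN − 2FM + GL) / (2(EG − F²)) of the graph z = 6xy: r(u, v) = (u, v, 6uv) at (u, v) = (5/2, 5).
H = -675*sqrt(1126)/316969

With E = 36*v^2 + 1, F = 36*u*v, G = 36*u^2 + 1, L = 0, M = 6/sqrt(36*u^2 + 36*v^2 + 1), N = 0, assemble
  H = (EN − 2FM + GL) / (2(EG − F²)) = -216*u*v/(36*u^2 + 36*v^2 + 1)^(3/2).
At (u, v) = (5/2, 5): H = -675*sqrt(1126)/316969.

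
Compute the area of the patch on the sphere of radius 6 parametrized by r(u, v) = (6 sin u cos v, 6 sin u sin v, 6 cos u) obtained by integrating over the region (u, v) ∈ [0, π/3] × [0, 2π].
Area = 36*pi

Area = ∫∫ √(EG − F²) du dv with √(EG − F²) = 36*Abs(sin(u)). Integrating over [0, π/3] × [0, 2π] gives 36*pi.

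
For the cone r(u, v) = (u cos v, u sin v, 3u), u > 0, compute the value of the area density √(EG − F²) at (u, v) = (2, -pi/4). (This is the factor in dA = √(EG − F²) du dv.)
√(EG − F²)|_{(2, -pi/4)} = 2*sqrt(10)

E = 10, F = 0, G = u^2, so EG − F² = 10*u^2. Taking the positive square root: √(EG − F²) = sqrt(10)*Abs(u). At (u, v) = (2, -pi/4): 2*sqrt(10).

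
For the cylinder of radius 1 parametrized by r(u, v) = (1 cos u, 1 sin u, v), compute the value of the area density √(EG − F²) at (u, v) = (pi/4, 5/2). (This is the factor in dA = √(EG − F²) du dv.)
√(EG − F²)|_{(pi/4, 5/2)} = 1

E = 1, F = 0, G = 1, so EG − F² = 1. Taking the positive square root: √(EG − F²) = 1. At (u, v) = (pi/4, 5/2): 1.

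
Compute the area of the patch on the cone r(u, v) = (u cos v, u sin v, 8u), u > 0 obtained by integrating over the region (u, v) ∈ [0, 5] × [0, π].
Area = 25*sqrt(65)*pi/2

Area = ∫∫ √(EG − F²) du dv with √(EG − F²) = sqrt(65)*Abs(u). Integrating over [0, 5] × [0, π] gives 25*sqrt(65)*pi/2.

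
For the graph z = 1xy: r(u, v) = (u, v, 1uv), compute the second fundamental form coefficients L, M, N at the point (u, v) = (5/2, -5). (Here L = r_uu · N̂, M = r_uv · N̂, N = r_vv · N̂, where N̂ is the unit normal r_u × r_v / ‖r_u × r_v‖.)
L = 0;  M = 2*sqrt(129)/129;  N = 0

Compute the unit normal N̂(u, v) = (-v/sqrt(u^2 + v^2 + 1), -u/sqrt(u^2 + v^2 + 1), 1/sqrt(u^2 + v^2 + 1)), and the second partials r_uu, r_uv, r_vv. Take dot products:
  L(u, v) = r_uu · N̂ = 0,
  M(u, v) = r_uv · N̂ = 1/sqrt(u^2 + v^2 + 1),
  N(u, v) = r_vv · N̂ = 0.
Evaluating at (u, v) = (5/2, -5):
  L = 0, M = 2*sqrt(129)/129, N = 0.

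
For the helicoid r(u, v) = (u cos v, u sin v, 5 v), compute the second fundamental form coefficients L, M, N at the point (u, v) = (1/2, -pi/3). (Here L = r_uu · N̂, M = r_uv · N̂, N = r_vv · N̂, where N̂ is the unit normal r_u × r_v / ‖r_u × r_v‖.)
L = 0;  M = -10*sqrt(101)/101;  N = 0

Compute the unit normal N̂(u, v) = (5*sin(v)/sqrt(u^2 + 25), -5*cos(v)/sqrt(u^2 + 25), u/sqrt(u^2 + 25)), and the second partials r_uu, r_uv, r_vv. Take dot products:
  L(u, v) = r_uu · N̂ = 0,
  M(u, v) = r_uv · N̂ = -5/sqrt(u^2 + 25),
  N(u, v) = r_vv · N̂ = 0.
Evaluating at (u, v) = (1/2, -pi/3):
  L = 0, M = -10*sqrt(101)/101, N = 0.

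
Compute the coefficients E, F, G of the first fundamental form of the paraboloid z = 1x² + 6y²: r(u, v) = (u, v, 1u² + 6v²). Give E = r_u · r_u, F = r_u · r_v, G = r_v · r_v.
E = 4*u^2 + 1;  F = 24*u*v;  G = 144*v^2 + 1

Compute partials: r_u = (1, 0, 2*u), r_v = (0, 1, 12*v). Then
  E = r_u · r_u = 4*u^2 + 1,
  F = r_u · r_v = 24*u*v,
  G = r_v · r_v = 144*v^2 + 1.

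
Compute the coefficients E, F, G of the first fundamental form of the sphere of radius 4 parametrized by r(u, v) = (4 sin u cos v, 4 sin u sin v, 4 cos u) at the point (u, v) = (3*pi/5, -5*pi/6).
E = 16;  F = 0;  G = 2*sqrt(5) + 10

Partials: r_u = (4*cos(u)*cos(v), 4*sin(v)*cos(u), -4*sin(u)), r_v = (-4*sin(u)*sin(v), 4*sin(u)*cos(v), 0). As functions of (u, v):
  E = r_u · r_u = 16,
  F = r_u · r_v = 0,
  G = r_v · r_v = 16*sin(u)^2.
Evaluating at (u, v) = (3*pi/5, -5*pi/6): E = 16, F = 0, G = 2*sqrt(5) + 10.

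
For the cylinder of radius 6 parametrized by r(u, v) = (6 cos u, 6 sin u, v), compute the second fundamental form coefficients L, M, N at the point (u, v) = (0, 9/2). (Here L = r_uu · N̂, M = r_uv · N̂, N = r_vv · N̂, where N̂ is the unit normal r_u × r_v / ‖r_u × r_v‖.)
L = -6;  M = 0;  N = 0

Compute the unit normal N̂(u, v) = (cos(u), sin(u), 0), and the second partials r_uu, r_uv, r_vv. Take dot products:
  L(u, v) = r_uu · N̂ = -6,
  M(u, v) = r_uv · N̂ = 0,
  N(u, v) = r_vv · N̂ = 0.
Evaluating at (u, v) = (0, 9/2):
  L = -6, M = 0, N = 0.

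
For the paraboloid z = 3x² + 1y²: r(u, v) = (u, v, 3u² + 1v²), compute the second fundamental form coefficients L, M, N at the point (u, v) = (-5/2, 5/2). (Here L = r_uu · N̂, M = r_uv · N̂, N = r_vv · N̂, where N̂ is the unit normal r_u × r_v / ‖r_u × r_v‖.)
L = 6*sqrt(251)/251;  M = 0;  N = 2*sqrt(251)/251

Compute the unit normal N̂(u, v) = (-6*u/sqrt(36*u^2 + 4*v^2 + 1), -2*v/sqrt(36*u^2 + 4*v^2 + 1), 1/sqrt(36*u^2 + 4*v^2 + 1)), and the second partials r_uu, r_uv, r_vv. Take dot products:
  L(u, v) = r_uu · N̂ = 6/sqrt(36*u^2 + 4*v^2 + 1),
  M(u, v) = r_uv · N̂ = 0,
  N(u, v) = r_vv · N̂ = 2/sqrt(36*u^2 + 4*v^2 + 1).
Evaluating at (u, v) = (-5/2, 5/2):
  L = 6*sqrt(251)/251, M = 0, N = 2*sqrt(251)/251.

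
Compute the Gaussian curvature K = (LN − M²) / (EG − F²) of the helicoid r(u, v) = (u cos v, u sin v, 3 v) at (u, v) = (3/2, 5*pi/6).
K = -16/225

Coefficients of the first fundamental form: E = 1, F = 0, G = u^2 + 9.
Coefficients of the second fundamental form: L = 0, M = -3/sqrt(u^2 + 9), N = 0.
Assemble K = (LN − M²)/(EG − F²) = -9/(u^2 + 9)^2. At (u, v) = (3/2, 5*pi/6): K = -16/225.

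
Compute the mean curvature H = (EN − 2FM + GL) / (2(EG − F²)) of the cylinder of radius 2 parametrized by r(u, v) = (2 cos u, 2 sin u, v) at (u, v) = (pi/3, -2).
H = -1/4

With E = 4, F = 0, G = 1, L = -2, M = 0, N = 0, assemble
  H = (EN − 2FM + GL) / (2(EG − F²)) = -1/4.
At (u, v) = (pi/3, -2): H = -1/4.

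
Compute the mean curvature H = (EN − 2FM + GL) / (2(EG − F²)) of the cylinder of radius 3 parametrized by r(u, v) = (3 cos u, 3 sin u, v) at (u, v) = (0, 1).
H = -1/6

With E = 9, F = 0, G = 1, L = -3, M = 0, N = 0, assemble
  H = (EN − 2FM + GL) / (2(EG − F²)) = -1/6.
At (u, v) = (0, 1): H = -1/6.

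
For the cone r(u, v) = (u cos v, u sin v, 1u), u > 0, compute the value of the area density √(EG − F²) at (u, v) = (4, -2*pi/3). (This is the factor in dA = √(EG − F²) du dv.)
√(EG − F²)|_{(4, -2*pi/3)} = 4*sqrt(2)

E = 2, F = 0, G = u^2, so EG − F² = 2*u^2. Taking the positive square root: √(EG − F²) = sqrt(2)*Abs(u). At (u, v) = (4, -2*pi/3): 4*sqrt(2).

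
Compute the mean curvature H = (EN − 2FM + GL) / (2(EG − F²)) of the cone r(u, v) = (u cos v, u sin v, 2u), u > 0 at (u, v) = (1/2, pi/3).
H = 2*sqrt(5)/5

With E = 5, F = 0, G = u^2, L = 0, M = 0, N = 2*sqrt(5)*u^2/(5*Abs(u)), assemble
  H = (EN − 2FM + GL) / (2(EG − F²)) = sqrt(5)/(5*Abs(u)).
At (u, v) = (1/2, pi/3): H = 2*sqrt(5)/5.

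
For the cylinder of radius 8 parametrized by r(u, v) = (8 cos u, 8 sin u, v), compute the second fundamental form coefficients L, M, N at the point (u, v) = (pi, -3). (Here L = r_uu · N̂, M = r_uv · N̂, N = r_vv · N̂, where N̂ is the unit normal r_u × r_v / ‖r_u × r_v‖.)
L = -8;  M = 0;  N = 0

Compute the unit normal N̂(u, v) = (cos(u), sin(u), 0), and the second partials r_uu, r_uv, r_vv. Take dot products:
  L(u, v) = r_uu · N̂ = -8,
  M(u, v) = r_uv · N̂ = 0,
  N(u, v) = r_vv · N̂ = 0.
Evaluating at (u, v) = (pi, -3):
  L = -8, M = 0, N = 0.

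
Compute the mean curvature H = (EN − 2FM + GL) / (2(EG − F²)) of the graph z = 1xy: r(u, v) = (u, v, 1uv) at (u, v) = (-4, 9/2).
H = 144*sqrt(149)/22201

With E = v^2 + 1, F = u*v, G = u^2 + 1, L = 0, M = 1/sqrt(u^2 + v^2 + 1), N = 0, assemble
  H = (EN − 2FM + GL) / (2(EG − F²)) = -u*v/(u^2 + v^2 + 1)^(3/2).
At (u, v) = (-4, 9/2): H = 144*sqrt(149)/22201.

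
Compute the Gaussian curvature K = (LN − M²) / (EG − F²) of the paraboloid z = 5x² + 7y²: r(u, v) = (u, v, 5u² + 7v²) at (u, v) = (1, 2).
K = 28/156645

Coefficients of the first fundamental form: E = 100*u^2 + 1, F = 140*u*v, G = 196*v^2 + 1.
Coefficients of the second fundamental form: L = 10/sqrt(100*u^2 + 196*v^2 + 1), M = 0, N = 14/sqrt(100*u^2 + 196*v^2 + 1).
Assemble K = (LN − M²)/(EG − F²) = 140/(10000*u^4 + 39200*u^2*v^2 + 200*u^2 + 38416*v^4 + 392*v^2 + 1). At (u, v) = (1, 2): K = 28/156645.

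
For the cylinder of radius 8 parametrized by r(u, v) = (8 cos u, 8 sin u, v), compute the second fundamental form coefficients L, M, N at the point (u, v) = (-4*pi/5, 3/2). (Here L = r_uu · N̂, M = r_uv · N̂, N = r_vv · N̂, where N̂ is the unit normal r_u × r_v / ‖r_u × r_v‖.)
L = -8;  M = 0;  N = 0

Compute the unit normal N̂(u, v) = (cos(u), sin(u), 0), and the second partials r_uu, r_uv, r_vv. Take dot products:
  L(u, v) = r_uu · N̂ = -8,
  M(u, v) = r_uv · N̂ = 0,
  N(u, v) = r_vv · N̂ = 0.
Evaluating at (u, v) = (-4*pi/5, 3/2):
  L = -8, M = 0, N = 0.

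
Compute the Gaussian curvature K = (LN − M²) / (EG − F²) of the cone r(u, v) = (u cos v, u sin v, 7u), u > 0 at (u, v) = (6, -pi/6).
K = 0

Coefficients of the first fundamental form: E = 50, F = 0, G = u^2.
Coefficients of the second fundamental form: L = 0, M = 0, N = 7*sqrt(2)*u^2/(10*Abs(u)).
Assemble K = (LN − M²)/(EG − F²) = 0. At (u, v) = (6, -pi/6): K = 0.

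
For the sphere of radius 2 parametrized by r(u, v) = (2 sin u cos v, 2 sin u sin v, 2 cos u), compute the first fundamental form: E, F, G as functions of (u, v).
E = 4;  F = 0;  G = 4*sin(u)^2

Compute partials: r_u = (2*cos(u)*cos(v), 2*sin(v)*cos(u), -2*sin(u)), r_v = (-2*sin(u)*sin(v), 2*sin(u)*cos(v), 0). Then
  E = r_u · r_u = 4,
  F = r_u · r_v = 0,
  G = r_v · r_v = 4*sin(u)^2.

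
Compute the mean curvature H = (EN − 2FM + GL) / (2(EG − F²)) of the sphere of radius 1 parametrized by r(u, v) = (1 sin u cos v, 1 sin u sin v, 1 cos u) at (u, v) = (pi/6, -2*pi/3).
H = -1

With E = 1, F = 0, G = sin(u)^2, L = -sin(u)/Abs(sin(u)), M = 0, N = -sin(u)^3/Abs(sin(u)), assemble
  H = (EN − 2FM + GL) / (2(EG − F²)) = -sin(u)/Abs(sin(u)).
At (u, v) = (pi/6, -2*pi/3): H = -1.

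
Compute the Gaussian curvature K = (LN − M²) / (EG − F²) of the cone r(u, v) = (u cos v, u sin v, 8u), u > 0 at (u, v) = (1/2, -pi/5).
K = 0

Coefficients of the first fundamental form: E = 65, F = 0, G = u^2.
Coefficients of the second fundamental form: L = 0, M = 0, N = 8*sqrt(65)*u^2/(65*Abs(u)).
Assemble K = (LN − M²)/(EG − F²) = 0. At (u, v) = (1/2, -pi/5): K = 0.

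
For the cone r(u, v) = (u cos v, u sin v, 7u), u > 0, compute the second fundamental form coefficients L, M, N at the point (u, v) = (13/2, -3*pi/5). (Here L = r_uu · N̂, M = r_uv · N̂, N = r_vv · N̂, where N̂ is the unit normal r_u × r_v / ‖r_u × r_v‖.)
L = 0;  M = 0;  N = 91*sqrt(2)/20

Compute the unit normal N̂(u, v) = (-7*sqrt(2)*u*cos(v)/(10*Abs(u)), -7*sqrt(2)*u*sin(v)/(10*Abs(u)), sqrt(2)*u/(10*Abs(u))), and the second partials r_uu, r_uv, r_vv. Take dot products:
  L(u, v) = r_uu · N̂ = 0,
  M(u, v) = r_uv · N̂ = 0,
  N(u, v) = r_vv · N̂ = 7*sqrt(2)*u^2/(10*Abs(u)).
Evaluating at (u, v) = (13/2, -3*pi/5):
  L = 0, M = 0, N = 91*sqrt(2)/20.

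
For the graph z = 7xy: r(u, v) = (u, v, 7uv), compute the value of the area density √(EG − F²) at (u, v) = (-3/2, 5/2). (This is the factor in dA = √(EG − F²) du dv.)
√(EG − F²)|_{(-3/2, 5/2)} = sqrt(1670)/2

E = 49*v^2 + 1, F = 49*u*v, G = 49*u^2 + 1, so EG − F² = 49*u^2 + 49*v^2 + 1. Taking the positive square root: √(EG − F²) = sqrt(49*u^2 + 49*v^2 + 1). At (u, v) = (-3/2, 5/2): sqrt(1670)/2.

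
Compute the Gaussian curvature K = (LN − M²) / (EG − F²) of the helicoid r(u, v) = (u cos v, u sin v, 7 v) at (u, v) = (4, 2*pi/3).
K = -49/4225

Coefficients of the first fundamental form: E = 1, F = 0, G = u^2 + 49.
Coefficients of the second fundamental form: L = 0, M = -7/sqrt(u^2 + 49), N = 0.
Assemble K = (LN − M²)/(EG − F²) = -49/(u^2 + 49)^2. At (u, v) = (4, 2*pi/3): K = -49/4225.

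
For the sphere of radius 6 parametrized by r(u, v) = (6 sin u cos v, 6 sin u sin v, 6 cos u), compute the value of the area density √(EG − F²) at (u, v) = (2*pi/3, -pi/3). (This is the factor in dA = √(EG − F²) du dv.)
√(EG − F²)|_{(2*pi/3, -pi/3)} = 18*sqrt(3)

E = 36, F = 0, G = 36*sin(u)^2, so EG − F² = 1296*sin(u)^2. Taking the positive square root: √(EG − F²) = 36*Abs(sin(u)). At (u, v) = (2*pi/3, -pi/3): 18*sqrt(3).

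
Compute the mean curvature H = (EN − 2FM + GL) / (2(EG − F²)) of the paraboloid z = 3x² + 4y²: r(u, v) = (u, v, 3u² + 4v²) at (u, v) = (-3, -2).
H = 2071*sqrt(581)/337561

With E = 36*u^2 + 1, F = 48*u*v, G = 64*v^2 + 1, L = 6/sqrt(36*u^2 + 64*v^2 + 1), M = 0, N = 8/sqrt(36*u^2 + 64*v^2 + 1), assemble
  H = (EN − 2FM + GL) / (2(EG − F²)) = (144*u^2 + 192*v^2 + 7)/(36*u^2 + 64*v^2 + 1)^(3/2).
At (u, v) = (-3, -2): H = 2071*sqrt(581)/337561.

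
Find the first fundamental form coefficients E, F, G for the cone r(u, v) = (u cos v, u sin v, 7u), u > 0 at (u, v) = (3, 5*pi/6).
E = 50;  F = 0;  G = 9

Partials: r_u = (cos(v), sin(v), 7), r_v = (-u*sin(v), u*cos(v), 0). As functions of (u, v):
  E = r_u · r_u = 50,
  F = r_u · r_v = 0,
  G = r_v · r_v = u^2.
Evaluating at (u, v) = (3, 5*pi/6): E = 50, F = 0, G = 9.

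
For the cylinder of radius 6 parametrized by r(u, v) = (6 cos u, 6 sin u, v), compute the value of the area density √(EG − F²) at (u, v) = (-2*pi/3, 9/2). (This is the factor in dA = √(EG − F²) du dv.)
√(EG − F²)|_{(-2*pi/3, 9/2)} = 6

E = 36, F = 0, G = 1, so EG − F² = 36. Taking the positive square root: √(EG − F²) = 6. At (u, v) = (-2*pi/3, 9/2): 6.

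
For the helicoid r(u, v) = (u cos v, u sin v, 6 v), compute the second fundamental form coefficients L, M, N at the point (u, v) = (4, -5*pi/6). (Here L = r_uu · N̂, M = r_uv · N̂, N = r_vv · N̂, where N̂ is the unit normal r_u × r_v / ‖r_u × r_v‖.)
L = 0;  M = -3*sqrt(13)/13;  N = 0

Compute the unit normal N̂(u, v) = (6*sin(v)/sqrt(u^2 + 36), -6*cos(v)/sqrt(u^2 + 36), u/sqrt(u^2 + 36)), and the second partials r_uu, r_uv, r_vv. Take dot products:
  L(u, v) = r_uu · N̂ = 0,
  M(u, v) = r_uv · N̂ = -6/sqrt(u^2 + 36),
  N(u, v) = r_vv · N̂ = 0.
Evaluating at (u, v) = (4, -5*pi/6):
  L = 0, M = -3*sqrt(13)/13, N = 0.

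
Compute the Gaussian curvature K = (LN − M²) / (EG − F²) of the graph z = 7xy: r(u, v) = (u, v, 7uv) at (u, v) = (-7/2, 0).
K = -784/5784025

Coefficients of the first fundamental form: E = 49*v^2 + 1, F = 49*u*v, G = 49*u^2 + 1.
Coefficients of the second fundamental form: L = 0, M = 7/sqrt(49*u^2 + 49*v^2 + 1), N = 0.
Assemble K = (LN − M²)/(EG − F²) = -49/(2401*u^4 + 4802*u^2*v^2 + 98*u^2 + 2401*v^4 + 98*v^2 + 1). At (u, v) = (-7/2, 0): K = -784/5784025.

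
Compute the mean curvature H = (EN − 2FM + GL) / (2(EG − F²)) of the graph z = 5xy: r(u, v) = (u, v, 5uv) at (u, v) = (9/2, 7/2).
H = -7875*sqrt(3254)/5294258

With E = 25*v^2 + 1, F = 25*u*v, G = 25*u^2 + 1, L = 0, M = 5/sqrt(25*u^2 + 25*v^2 + 1), N = 0, assemble
  H = (EN − 2FM + GL) / (2(EG − F²)) = -125*u*v/(25*u^2 + 25*v^2 + 1)^(3/2).
At (u, v) = (9/2, 7/2): H = -7875*sqrt(3254)/5294258.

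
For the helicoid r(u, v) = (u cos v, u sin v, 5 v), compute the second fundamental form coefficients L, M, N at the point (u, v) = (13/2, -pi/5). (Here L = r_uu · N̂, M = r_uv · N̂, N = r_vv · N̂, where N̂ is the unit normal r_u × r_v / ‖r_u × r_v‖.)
L = 0;  M = -10*sqrt(269)/269;  N = 0

Compute the unit normal N̂(u, v) = (5*sin(v)/sqrt(u^2 + 25), -5*cos(v)/sqrt(u^2 + 25), u/sqrt(u^2 + 25)), and the second partials r_uu, r_uv, r_vv. Take dot products:
  L(u, v) = r_uu · N̂ = 0,
  M(u, v) = r_uv · N̂ = -5/sqrt(u^2 + 25),
  N(u, v) = r_vv · N̂ = 0.
Evaluating at (u, v) = (13/2, -pi/5):
  L = 0, M = -10*sqrt(269)/269, N = 0.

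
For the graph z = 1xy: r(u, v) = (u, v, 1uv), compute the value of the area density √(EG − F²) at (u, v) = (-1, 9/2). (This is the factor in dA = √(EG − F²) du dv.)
√(EG − F²)|_{(-1, 9/2)} = sqrt(89)/2

E = v^2 + 1, F = u*v, G = u^2 + 1, so EG − F² = u^2 + v^2 + 1. Taking the positive square root: √(EG − F²) = sqrt(u^2 + v^2 + 1). At (u, v) = (-1, 9/2): sqrt(89)/2.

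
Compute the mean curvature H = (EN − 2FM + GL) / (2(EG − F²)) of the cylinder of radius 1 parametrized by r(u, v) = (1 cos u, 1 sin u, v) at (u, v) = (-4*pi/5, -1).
H = -1/2

With E = 1, F = 0, G = 1, L = -1, M = 0, N = 0, assemble
  H = (EN − 2FM + GL) / (2(EG − F²)) = -1/2.
At (u, v) = (-4*pi/5, -1): H = -1/2.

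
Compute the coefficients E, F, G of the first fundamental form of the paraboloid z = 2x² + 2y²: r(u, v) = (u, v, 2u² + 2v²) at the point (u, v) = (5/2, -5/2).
E = 101;  F = -100;  G = 101

Partials: r_u = (1, 0, 4*u), r_v = (0, 1, 4*v). As functions of (u, v):
  E = r_u · r_u = 16*u^2 + 1,
  F = r_u · r_v = 16*u*v,
  G = r_v · r_v = 16*v^2 + 1.
Evaluating at (u, v) = (5/2, -5/2): E = 101, F = -100, G = 101.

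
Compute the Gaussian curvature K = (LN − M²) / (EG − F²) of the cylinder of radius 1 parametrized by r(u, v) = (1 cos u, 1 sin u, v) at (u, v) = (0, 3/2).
K = 0

Coefficients of the first fundamental form: E = 1, F = 0, G = 1.
Coefficients of the second fundamental form: L = -1, M = 0, N = 0.
Assemble K = (LN − M²)/(EG − F²) = 0. At (u, v) = (0, 3/2): K = 0.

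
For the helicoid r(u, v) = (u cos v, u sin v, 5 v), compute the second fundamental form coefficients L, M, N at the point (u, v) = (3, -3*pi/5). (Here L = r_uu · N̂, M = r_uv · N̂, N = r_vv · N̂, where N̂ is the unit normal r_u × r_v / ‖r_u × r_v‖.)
L = 0;  M = -5*sqrt(34)/34;  N = 0

Compute the unit normal N̂(u, v) = (5*sin(v)/sqrt(u^2 + 25), -5*cos(v)/sqrt(u^2 + 25), u/sqrt(u^2 + 25)), and the second partials r_uu, r_uv, r_vv. Take dot products:
  L(u, v) = r_uu · N̂ = 0,
  M(u, v) = r_uv · N̂ = -5/sqrt(u^2 + 25),
  N(u, v) = r_vv · N̂ = 0.
Evaluating at (u, v) = (3, -3*pi/5):
  L = 0, M = -5*sqrt(34)/34, N = 0.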